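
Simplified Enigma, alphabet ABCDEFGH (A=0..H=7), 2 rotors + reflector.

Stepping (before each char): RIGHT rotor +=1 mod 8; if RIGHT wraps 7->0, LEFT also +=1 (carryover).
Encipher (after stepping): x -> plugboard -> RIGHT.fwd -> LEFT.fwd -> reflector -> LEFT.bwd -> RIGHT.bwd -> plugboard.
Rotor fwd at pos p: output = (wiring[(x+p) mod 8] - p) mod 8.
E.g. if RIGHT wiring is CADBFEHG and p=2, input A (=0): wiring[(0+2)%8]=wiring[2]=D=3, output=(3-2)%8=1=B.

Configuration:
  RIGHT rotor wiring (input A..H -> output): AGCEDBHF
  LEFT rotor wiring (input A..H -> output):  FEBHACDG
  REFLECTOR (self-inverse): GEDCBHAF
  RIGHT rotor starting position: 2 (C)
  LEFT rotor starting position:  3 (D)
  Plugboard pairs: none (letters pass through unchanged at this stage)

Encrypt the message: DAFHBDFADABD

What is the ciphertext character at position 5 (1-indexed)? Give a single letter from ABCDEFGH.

Char 1 ('D'): step: R->3, L=3; D->plug->D->R->E->L->D->refl->C->L'->F->R'->F->plug->F
Char 2 ('A'): step: R->4, L=3; A->plug->A->R->H->L->G->refl->A->L'->D->R'->C->plug->C
Char 3 ('F'): step: R->5, L=3; F->plug->F->R->F->L->C->refl->D->L'->E->R'->A->plug->A
Char 4 ('H'): step: R->6, L=3; H->plug->H->R->D->L->A->refl->G->L'->H->R'->B->plug->B
Char 5 ('B'): step: R->7, L=3; B->plug->B->R->B->L->F->refl->H->L'->C->R'->G->plug->G

G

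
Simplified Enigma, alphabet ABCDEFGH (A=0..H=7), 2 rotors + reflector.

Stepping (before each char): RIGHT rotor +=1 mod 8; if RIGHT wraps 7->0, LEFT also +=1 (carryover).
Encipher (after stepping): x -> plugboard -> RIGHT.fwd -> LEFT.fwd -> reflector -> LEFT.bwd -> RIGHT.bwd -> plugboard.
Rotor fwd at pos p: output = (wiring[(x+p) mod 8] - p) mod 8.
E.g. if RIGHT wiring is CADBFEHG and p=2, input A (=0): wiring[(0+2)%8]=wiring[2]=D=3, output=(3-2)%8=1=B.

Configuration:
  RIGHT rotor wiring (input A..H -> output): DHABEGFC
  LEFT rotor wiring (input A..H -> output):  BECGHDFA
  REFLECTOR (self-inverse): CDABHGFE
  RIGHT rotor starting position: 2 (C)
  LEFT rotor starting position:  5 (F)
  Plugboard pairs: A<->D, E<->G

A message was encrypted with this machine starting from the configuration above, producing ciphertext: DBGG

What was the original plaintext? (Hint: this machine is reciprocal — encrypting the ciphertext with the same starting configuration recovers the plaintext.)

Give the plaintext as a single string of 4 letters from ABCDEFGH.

Char 1 ('D'): step: R->3, L=5; D->plug->A->R->G->L->B->refl->D->L'->C->R'->D->plug->A
Char 2 ('B'): step: R->4, L=5; B->plug->B->R->C->L->D->refl->B->L'->G->R'->D->plug->A
Char 3 ('G'): step: R->5, L=5; G->plug->E->R->C->L->D->refl->B->L'->G->R'->D->plug->A
Char 4 ('G'): step: R->6, L=5; G->plug->E->R->C->L->D->refl->B->L'->G->R'->G->plug->E

Answer: AAAE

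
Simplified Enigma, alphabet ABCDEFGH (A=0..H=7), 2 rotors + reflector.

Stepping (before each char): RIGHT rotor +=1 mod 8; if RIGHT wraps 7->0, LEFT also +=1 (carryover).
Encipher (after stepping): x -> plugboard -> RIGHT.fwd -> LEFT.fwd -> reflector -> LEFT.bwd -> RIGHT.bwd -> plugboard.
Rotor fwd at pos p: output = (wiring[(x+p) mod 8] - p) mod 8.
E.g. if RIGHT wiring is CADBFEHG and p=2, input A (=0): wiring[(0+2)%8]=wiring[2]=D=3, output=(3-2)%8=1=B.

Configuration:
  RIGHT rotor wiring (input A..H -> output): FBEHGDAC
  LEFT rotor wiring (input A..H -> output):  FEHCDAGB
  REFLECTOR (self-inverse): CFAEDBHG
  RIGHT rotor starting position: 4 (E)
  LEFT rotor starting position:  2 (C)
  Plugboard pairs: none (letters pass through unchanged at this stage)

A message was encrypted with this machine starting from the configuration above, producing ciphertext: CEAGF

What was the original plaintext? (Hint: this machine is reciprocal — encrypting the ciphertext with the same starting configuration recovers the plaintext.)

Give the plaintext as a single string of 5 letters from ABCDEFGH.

Answer: BBDCB

Derivation:
Char 1 ('C'): step: R->5, L=2; C->plug->C->R->F->L->H->refl->G->L'->D->R'->B->plug->B
Char 2 ('E'): step: R->6, L=2; E->plug->E->R->G->L->D->refl->E->L'->E->R'->B->plug->B
Char 3 ('A'): step: R->7, L=2; A->plug->A->R->D->L->G->refl->H->L'->F->R'->D->plug->D
Char 4 ('G'): step: R->0, L->3 (L advanced); G->plug->G->R->A->L->H->refl->G->L'->E->R'->C->plug->C
Char 5 ('F'): step: R->1, L=3; F->plug->F->R->H->L->E->refl->D->L'->D->R'->B->plug->B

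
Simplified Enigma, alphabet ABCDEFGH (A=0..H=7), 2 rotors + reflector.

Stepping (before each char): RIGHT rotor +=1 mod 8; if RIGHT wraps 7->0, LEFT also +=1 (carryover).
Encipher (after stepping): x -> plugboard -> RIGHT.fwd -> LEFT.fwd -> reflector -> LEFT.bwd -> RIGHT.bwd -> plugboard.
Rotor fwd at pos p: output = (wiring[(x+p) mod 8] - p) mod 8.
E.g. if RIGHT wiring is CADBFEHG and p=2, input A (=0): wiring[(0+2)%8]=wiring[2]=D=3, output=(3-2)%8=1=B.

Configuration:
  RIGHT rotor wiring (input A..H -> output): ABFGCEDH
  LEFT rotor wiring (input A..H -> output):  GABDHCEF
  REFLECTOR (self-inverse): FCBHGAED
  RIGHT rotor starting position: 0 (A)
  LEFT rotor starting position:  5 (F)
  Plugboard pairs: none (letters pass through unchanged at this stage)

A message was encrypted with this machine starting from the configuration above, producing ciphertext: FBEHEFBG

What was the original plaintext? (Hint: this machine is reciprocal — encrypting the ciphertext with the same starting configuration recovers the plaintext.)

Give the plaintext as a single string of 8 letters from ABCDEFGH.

Char 1 ('F'): step: R->1, L=5; F->plug->F->R->C->L->A->refl->F->L'->A->R'->A->plug->A
Char 2 ('B'): step: R->2, L=5; B->plug->B->R->E->L->D->refl->H->L'->B->R'->E->plug->E
Char 3 ('E'): step: R->3, L=5; E->plug->E->R->E->L->D->refl->H->L'->B->R'->C->plug->C
Char 4 ('H'): step: R->4, L=5; H->plug->H->R->C->L->A->refl->F->L'->A->R'->B->plug->B
Char 5 ('E'): step: R->5, L=5; E->plug->E->R->E->L->D->refl->H->L'->B->R'->G->plug->G
Char 6 ('F'): step: R->6, L=5; F->plug->F->R->A->L->F->refl->A->L'->C->R'->C->plug->C
Char 7 ('B'): step: R->7, L=5; B->plug->B->R->B->L->H->refl->D->L'->E->R'->H->plug->H
Char 8 ('G'): step: R->0, L->6 (L advanced); G->plug->G->R->D->L->C->refl->B->L'->G->R'->D->plug->D

Answer: AECBGCHD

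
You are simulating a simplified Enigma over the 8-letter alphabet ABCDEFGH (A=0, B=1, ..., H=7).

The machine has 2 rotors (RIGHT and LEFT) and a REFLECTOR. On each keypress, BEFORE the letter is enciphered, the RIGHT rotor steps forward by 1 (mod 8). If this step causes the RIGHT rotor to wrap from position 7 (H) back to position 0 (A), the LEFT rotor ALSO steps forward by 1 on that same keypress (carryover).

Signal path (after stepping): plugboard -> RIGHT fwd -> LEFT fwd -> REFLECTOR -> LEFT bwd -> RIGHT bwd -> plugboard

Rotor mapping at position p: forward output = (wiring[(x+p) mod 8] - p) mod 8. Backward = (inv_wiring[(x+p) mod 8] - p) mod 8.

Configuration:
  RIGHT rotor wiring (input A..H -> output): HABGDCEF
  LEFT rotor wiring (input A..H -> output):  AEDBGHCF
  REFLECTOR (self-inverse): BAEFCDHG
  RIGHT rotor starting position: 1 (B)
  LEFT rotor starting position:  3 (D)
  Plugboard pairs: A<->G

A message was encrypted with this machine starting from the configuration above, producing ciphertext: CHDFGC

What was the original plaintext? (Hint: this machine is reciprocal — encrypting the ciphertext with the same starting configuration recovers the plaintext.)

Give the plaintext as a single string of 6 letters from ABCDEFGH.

Answer: ACADBH

Derivation:
Char 1 ('C'): step: R->2, L=3; C->plug->C->R->B->L->D->refl->F->L'->F->R'->G->plug->A
Char 2 ('H'): step: R->3, L=3; H->plug->H->R->G->L->B->refl->A->L'->H->R'->C->plug->C
Char 3 ('D'): step: R->4, L=3; D->plug->D->R->B->L->D->refl->F->L'->F->R'->G->plug->A
Char 4 ('F'): step: R->5, L=3; F->plug->F->R->E->L->C->refl->E->L'->C->R'->D->plug->D
Char 5 ('G'): step: R->6, L=3; G->plug->A->R->G->L->B->refl->A->L'->H->R'->B->plug->B
Char 6 ('C'): step: R->7, L=3; C->plug->C->R->B->L->D->refl->F->L'->F->R'->H->plug->H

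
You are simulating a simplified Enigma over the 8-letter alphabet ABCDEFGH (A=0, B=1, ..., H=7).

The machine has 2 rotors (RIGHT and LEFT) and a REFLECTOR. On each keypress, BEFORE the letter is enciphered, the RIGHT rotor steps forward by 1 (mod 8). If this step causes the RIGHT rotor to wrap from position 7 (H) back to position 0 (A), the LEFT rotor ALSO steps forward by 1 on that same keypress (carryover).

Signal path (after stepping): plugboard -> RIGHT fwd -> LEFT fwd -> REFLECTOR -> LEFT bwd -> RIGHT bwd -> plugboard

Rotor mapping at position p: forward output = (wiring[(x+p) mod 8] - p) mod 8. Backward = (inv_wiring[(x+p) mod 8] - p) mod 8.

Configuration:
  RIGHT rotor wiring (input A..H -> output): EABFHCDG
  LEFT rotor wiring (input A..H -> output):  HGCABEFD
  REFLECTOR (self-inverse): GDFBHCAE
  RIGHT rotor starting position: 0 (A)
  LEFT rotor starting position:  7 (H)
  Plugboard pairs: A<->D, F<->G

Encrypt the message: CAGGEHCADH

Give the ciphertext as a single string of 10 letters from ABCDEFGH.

Answer: HFCDGEDBCF

Derivation:
Char 1 ('C'): step: R->1, L=7; C->plug->C->R->E->L->B->refl->D->L'->D->R'->H->plug->H
Char 2 ('A'): step: R->2, L=7; A->plug->D->R->A->L->E->refl->H->L'->C->R'->G->plug->F
Char 3 ('G'): step: R->3, L=7; G->plug->F->R->B->L->A->refl->G->L'->H->R'->C->plug->C
Char 4 ('G'): step: R->4, L=7; G->plug->F->R->E->L->B->refl->D->L'->D->R'->A->plug->D
Char 5 ('E'): step: R->5, L=7; E->plug->E->R->D->L->D->refl->B->L'->E->R'->F->plug->G
Char 6 ('H'): step: R->6, L=7; H->plug->H->R->E->L->B->refl->D->L'->D->R'->E->plug->E
Char 7 ('C'): step: R->7, L=7; C->plug->C->R->B->L->A->refl->G->L'->H->R'->A->plug->D
Char 8 ('A'): step: R->0, L->0 (L advanced); A->plug->D->R->F->L->E->refl->H->L'->A->R'->B->plug->B
Char 9 ('D'): step: R->1, L=0; D->plug->A->R->H->L->D->refl->B->L'->E->R'->C->plug->C
Char 10 ('H'): step: R->2, L=0; H->plug->H->R->G->L->F->refl->C->L'->C->R'->G->plug->F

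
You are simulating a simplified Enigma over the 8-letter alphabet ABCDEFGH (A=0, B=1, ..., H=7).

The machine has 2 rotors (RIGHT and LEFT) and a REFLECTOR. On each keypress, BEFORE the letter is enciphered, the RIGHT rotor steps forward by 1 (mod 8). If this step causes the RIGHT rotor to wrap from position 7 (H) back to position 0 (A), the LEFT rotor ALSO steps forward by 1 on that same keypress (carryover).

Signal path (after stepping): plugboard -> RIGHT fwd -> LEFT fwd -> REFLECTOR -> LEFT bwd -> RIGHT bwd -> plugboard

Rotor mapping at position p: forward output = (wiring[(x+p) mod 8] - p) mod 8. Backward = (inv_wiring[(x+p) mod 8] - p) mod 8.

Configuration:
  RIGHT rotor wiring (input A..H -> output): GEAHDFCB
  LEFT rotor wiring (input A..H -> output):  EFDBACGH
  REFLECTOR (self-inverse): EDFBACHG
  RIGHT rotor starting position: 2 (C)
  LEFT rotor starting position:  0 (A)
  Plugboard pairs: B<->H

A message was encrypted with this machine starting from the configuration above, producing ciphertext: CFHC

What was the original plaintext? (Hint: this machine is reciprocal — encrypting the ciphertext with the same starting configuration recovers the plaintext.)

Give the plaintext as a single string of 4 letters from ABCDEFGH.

Char 1 ('C'): step: R->3, L=0; C->plug->C->R->C->L->D->refl->B->L'->D->R'->F->plug->F
Char 2 ('F'): step: R->4, L=0; F->plug->F->R->A->L->E->refl->A->L'->E->R'->G->plug->G
Char 3 ('H'): step: R->5, L=0; H->plug->B->R->F->L->C->refl->F->L'->B->R'->D->plug->D
Char 4 ('C'): step: R->6, L=0; C->plug->C->R->A->L->E->refl->A->L'->E->R'->A->plug->A

Answer: FGDA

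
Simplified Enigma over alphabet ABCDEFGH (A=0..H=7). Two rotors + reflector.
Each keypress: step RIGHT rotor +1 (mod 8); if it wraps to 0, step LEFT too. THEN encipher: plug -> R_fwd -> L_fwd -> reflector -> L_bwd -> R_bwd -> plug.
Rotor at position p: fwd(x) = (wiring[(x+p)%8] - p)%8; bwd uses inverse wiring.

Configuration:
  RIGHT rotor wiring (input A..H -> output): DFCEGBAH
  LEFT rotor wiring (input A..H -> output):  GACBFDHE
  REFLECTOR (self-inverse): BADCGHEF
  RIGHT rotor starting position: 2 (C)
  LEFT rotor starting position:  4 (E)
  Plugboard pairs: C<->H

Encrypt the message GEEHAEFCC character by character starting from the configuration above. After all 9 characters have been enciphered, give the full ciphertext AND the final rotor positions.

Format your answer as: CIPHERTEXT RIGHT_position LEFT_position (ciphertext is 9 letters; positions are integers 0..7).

Char 1 ('G'): step: R->3, L=4; G->plug->G->R->C->L->D->refl->C->L'->E->R'->E->plug->E
Char 2 ('E'): step: R->4, L=4; E->plug->E->R->H->L->F->refl->H->L'->B->R'->F->plug->F
Char 3 ('E'): step: R->5, L=4; E->plug->E->R->A->L->B->refl->A->L'->D->R'->B->plug->B
Char 4 ('H'): step: R->6, L=4; H->plug->C->R->F->L->E->refl->G->L'->G->R'->F->plug->F
Char 5 ('A'): step: R->7, L=4; A->plug->A->R->A->L->B->refl->A->L'->D->R'->D->plug->D
Char 6 ('E'): step: R->0, L->5 (L advanced); E->plug->E->R->G->L->E->refl->G->L'->A->R'->G->plug->G
Char 7 ('F'): step: R->1, L=5; F->plug->F->R->H->L->A->refl->B->L'->D->R'->C->plug->H
Char 8 ('C'): step: R->2, L=5; C->plug->H->R->D->L->B->refl->A->L'->H->R'->D->plug->D
Char 9 ('C'): step: R->3, L=5; C->plug->H->R->H->L->A->refl->B->L'->D->R'->B->plug->B
Final: ciphertext=EFBFDGHDB, RIGHT=3, LEFT=5

Answer: EFBFDGHDB 3 5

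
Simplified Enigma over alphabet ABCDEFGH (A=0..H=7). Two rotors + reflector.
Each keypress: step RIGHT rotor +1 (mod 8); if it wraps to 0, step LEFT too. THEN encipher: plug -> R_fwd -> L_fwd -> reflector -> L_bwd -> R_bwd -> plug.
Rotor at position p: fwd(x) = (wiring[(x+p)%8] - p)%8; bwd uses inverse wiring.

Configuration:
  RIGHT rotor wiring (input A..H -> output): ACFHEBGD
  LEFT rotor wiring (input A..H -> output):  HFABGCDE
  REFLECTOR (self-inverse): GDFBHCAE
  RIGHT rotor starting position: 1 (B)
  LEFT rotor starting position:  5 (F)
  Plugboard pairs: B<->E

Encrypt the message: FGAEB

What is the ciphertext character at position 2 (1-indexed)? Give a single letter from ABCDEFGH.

Char 1 ('F'): step: R->2, L=5; F->plug->F->R->B->L->G->refl->A->L'->E->R'->E->plug->B
Char 2 ('G'): step: R->3, L=5; G->plug->G->R->H->L->B->refl->D->L'->F->R'->F->plug->F

F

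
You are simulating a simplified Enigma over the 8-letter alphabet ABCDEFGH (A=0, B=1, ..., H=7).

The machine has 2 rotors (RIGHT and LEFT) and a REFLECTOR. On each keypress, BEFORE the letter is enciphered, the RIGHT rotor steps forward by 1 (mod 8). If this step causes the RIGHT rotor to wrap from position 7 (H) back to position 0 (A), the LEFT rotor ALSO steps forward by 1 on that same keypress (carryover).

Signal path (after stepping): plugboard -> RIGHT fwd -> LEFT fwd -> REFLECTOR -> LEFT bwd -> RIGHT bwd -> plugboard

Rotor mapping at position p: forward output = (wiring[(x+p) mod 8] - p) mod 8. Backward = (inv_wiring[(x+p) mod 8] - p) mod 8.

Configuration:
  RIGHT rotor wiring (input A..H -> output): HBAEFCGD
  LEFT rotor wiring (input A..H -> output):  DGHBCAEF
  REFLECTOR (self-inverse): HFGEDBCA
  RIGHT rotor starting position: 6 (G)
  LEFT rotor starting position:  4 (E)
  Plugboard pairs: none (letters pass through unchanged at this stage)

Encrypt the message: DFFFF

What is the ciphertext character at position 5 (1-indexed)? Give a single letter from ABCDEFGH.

Char 1 ('D'): step: R->7, L=4; D->plug->D->R->B->L->E->refl->D->L'->G->R'->F->plug->F
Char 2 ('F'): step: R->0, L->5 (L advanced); F->plug->F->R->C->L->A->refl->H->L'->B->R'->B->plug->B
Char 3 ('F'): step: R->1, L=5; F->plug->F->R->F->L->C->refl->G->L'->D->R'->C->plug->C
Char 4 ('F'): step: R->2, L=5; F->plug->F->R->B->L->H->refl->A->L'->C->R'->B->plug->B
Char 5 ('F'): step: R->3, L=5; F->plug->F->R->E->L->B->refl->F->L'->H->R'->C->plug->C

C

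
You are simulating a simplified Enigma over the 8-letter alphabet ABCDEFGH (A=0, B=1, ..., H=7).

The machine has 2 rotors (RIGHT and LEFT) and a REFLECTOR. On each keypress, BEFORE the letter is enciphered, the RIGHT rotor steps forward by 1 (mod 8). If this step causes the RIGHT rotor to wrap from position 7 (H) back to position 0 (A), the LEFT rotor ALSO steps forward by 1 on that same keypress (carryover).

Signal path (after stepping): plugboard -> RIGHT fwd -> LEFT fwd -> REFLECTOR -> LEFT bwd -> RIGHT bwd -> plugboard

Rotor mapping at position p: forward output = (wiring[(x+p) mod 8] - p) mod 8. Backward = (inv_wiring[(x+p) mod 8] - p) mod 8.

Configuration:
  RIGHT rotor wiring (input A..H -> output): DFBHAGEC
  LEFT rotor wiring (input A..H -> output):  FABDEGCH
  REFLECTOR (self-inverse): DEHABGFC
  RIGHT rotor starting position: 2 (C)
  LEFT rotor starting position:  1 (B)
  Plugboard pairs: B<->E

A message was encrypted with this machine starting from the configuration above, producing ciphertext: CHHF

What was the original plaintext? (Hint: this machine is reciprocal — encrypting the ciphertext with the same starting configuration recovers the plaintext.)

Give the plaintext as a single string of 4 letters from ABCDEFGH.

Answer: DFAB

Derivation:
Char 1 ('C'): step: R->3, L=1; C->plug->C->R->D->L->D->refl->A->L'->B->R'->D->plug->D
Char 2 ('H'): step: R->4, L=1; H->plug->H->R->D->L->D->refl->A->L'->B->R'->F->plug->F
Char 3 ('H'): step: R->5, L=1; H->plug->H->R->D->L->D->refl->A->L'->B->R'->A->plug->A
Char 4 ('F'): step: R->6, L=1; F->plug->F->R->B->L->A->refl->D->L'->D->R'->E->plug->B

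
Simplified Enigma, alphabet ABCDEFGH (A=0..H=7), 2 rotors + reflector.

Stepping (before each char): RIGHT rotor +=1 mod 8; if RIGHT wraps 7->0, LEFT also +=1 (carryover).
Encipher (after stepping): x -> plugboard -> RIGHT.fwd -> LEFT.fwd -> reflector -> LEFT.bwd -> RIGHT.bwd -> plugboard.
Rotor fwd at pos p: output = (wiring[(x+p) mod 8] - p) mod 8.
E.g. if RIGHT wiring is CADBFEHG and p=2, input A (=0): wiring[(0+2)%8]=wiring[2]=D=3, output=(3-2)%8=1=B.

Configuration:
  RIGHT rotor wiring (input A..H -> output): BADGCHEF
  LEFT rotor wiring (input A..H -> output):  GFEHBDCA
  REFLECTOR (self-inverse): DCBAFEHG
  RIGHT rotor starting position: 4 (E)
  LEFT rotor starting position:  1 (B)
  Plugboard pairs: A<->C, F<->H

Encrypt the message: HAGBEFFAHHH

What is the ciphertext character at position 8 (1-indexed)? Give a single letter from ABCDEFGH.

Char 1 ('H'): step: R->5, L=1; H->plug->F->R->G->L->H->refl->G->L'->C->R'->A->plug->C
Char 2 ('A'): step: R->6, L=1; A->plug->C->R->D->L->A->refl->D->L'->B->R'->H->plug->F
Char 3 ('G'): step: R->7, L=1; G->plug->G->R->A->L->E->refl->F->L'->H->R'->E->plug->E
Char 4 ('B'): step: R->0, L->2 (L advanced); B->plug->B->R->A->L->C->refl->B->L'->D->R'->C->plug->A
Char 5 ('E'): step: R->1, L=2; E->plug->E->R->G->L->E->refl->F->L'->B->R'->D->plug->D
Char 6 ('F'): step: R->2, L=2; F->plug->H->R->G->L->E->refl->F->L'->B->R'->A->plug->C
Char 7 ('F'): step: R->3, L=2; F->plug->H->R->A->L->C->refl->B->L'->D->R'->A->plug->C
Char 8 ('A'): step: R->4, L=2; A->plug->C->R->A->L->C->refl->B->L'->D->R'->B->plug->B

B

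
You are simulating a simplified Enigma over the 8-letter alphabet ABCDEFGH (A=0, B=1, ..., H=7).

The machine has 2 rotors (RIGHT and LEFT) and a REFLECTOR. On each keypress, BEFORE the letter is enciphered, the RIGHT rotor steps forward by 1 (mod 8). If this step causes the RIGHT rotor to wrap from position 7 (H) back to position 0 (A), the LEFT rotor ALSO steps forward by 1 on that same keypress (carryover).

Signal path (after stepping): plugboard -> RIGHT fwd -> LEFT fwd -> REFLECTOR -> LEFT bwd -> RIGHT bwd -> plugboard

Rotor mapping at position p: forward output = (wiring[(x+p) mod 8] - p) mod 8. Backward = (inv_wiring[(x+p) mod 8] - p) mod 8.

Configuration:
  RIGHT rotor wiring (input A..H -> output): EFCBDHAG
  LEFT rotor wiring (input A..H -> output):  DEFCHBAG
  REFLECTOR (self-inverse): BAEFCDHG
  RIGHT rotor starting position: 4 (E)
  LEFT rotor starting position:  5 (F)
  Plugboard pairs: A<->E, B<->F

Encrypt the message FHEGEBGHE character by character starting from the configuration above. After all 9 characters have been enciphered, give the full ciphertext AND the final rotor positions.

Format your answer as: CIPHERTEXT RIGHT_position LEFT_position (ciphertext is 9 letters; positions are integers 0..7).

Char 1 ('F'): step: R->5, L=5; F->plug->B->R->D->L->G->refl->H->L'->E->R'->G->plug->G
Char 2 ('H'): step: R->6, L=5; H->plug->H->R->B->L->D->refl->F->L'->G->R'->C->plug->C
Char 3 ('E'): step: R->7, L=5; E->plug->A->R->H->L->C->refl->E->L'->A->R'->G->plug->G
Char 4 ('G'): step: R->0, L->6 (L advanced); G->plug->G->R->A->L->C->refl->E->L'->F->R'->B->plug->F
Char 5 ('E'): step: R->1, L=6; E->plug->A->R->E->L->H->refl->G->L'->D->R'->H->plug->H
Char 6 ('B'): step: R->2, L=6; B->plug->F->R->E->L->H->refl->G->L'->D->R'->H->plug->H
Char 7 ('G'): step: R->3, L=6; G->plug->G->R->C->L->F->refl->D->L'->H->R'->H->plug->H
Char 8 ('H'): step: R->4, L=6; H->plug->H->R->F->L->E->refl->C->L'->A->R'->E->plug->A
Char 9 ('E'): step: R->5, L=6; E->plug->A->R->C->L->F->refl->D->L'->H->R'->D->plug->D
Final: ciphertext=GCGFHHHAD, RIGHT=5, LEFT=6

Answer: GCGFHHHAD 5 6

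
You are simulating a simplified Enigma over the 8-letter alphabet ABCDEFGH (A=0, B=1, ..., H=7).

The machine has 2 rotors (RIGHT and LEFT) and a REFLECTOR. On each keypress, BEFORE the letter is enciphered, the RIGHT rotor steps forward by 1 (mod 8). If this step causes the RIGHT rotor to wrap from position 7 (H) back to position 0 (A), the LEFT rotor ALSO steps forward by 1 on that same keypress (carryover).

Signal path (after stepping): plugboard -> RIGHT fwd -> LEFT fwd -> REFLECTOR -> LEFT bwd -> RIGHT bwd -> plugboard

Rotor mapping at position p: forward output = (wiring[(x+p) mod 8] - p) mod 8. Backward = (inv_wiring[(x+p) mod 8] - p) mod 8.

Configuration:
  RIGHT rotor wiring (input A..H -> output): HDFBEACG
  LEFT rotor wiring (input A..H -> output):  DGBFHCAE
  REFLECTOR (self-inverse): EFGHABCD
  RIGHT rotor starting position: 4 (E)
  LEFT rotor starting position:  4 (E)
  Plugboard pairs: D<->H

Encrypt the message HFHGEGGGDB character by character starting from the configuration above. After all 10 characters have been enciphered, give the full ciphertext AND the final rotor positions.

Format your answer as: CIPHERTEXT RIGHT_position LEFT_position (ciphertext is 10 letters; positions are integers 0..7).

Char 1 ('H'): step: R->5, L=4; H->plug->D->R->C->L->E->refl->A->L'->D->R'->A->plug->A
Char 2 ('F'): step: R->6, L=4; F->plug->F->R->D->L->A->refl->E->L'->C->R'->H->plug->D
Char 3 ('H'): step: R->7, L=4; H->plug->D->R->G->L->F->refl->B->L'->H->R'->A->plug->A
Char 4 ('G'): step: R->0, L->5 (L advanced); G->plug->G->R->C->L->H->refl->D->L'->B->R'->D->plug->H
Char 5 ('E'): step: R->1, L=5; E->plug->E->R->H->L->C->refl->G->L'->D->R'->D->plug->H
Char 6 ('G'): step: R->2, L=5; G->plug->G->R->F->L->E->refl->A->L'->G->R'->D->plug->H
Char 7 ('G'): step: R->3, L=5; G->plug->G->R->A->L->F->refl->B->L'->E->R'->F->plug->F
Char 8 ('G'): step: R->4, L=5; G->plug->G->R->B->L->D->refl->H->L'->C->R'->D->plug->H
Char 9 ('D'): step: R->5, L=5; D->plug->H->R->H->L->C->refl->G->L'->D->R'->A->plug->A
Char 10 ('B'): step: R->6, L=5; B->plug->B->R->A->L->F->refl->B->L'->E->R'->A->plug->A
Final: ciphertext=ADAHHHFHAA, RIGHT=6, LEFT=5

Answer: ADAHHHFHAA 6 5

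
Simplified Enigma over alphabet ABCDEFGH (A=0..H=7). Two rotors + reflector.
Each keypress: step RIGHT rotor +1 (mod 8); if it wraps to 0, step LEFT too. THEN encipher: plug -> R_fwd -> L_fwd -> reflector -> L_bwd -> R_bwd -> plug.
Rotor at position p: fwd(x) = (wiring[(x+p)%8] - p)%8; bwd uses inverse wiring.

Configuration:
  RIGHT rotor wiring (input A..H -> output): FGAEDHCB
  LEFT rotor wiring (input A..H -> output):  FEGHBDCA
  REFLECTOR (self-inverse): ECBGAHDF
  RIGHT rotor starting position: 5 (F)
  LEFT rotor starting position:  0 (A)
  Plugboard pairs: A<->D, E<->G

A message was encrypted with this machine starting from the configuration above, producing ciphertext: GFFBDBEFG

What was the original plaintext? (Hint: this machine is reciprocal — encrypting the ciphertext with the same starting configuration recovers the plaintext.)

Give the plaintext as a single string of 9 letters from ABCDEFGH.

Char 1 ('G'): step: R->6, L=0; G->plug->E->R->C->L->G->refl->D->L'->F->R'->G->plug->E
Char 2 ('F'): step: R->7, L=0; F->plug->F->R->E->L->B->refl->C->L'->G->R'->B->plug->B
Char 3 ('F'): step: R->0, L->1 (L advanced); F->plug->F->R->H->L->E->refl->A->L'->D->R'->E->plug->G
Char 4 ('B'): step: R->1, L=1; B->plug->B->R->H->L->E->refl->A->L'->D->R'->C->plug->C
Char 5 ('D'): step: R->2, L=1; D->plug->A->R->G->L->H->refl->F->L'->B->R'->C->plug->C
Char 6 ('B'): step: R->3, L=1; B->plug->B->R->A->L->D->refl->G->L'->C->R'->F->plug->F
Char 7 ('E'): step: R->4, L=1; E->plug->G->R->E->L->C->refl->B->L'->F->R'->D->plug->A
Char 8 ('F'): step: R->5, L=1; F->plug->F->R->D->L->A->refl->E->L'->H->R'->G->plug->E
Char 9 ('G'): step: R->6, L=1; G->plug->E->R->C->L->G->refl->D->L'->A->R'->D->plug->A

Answer: EBGCCFAEA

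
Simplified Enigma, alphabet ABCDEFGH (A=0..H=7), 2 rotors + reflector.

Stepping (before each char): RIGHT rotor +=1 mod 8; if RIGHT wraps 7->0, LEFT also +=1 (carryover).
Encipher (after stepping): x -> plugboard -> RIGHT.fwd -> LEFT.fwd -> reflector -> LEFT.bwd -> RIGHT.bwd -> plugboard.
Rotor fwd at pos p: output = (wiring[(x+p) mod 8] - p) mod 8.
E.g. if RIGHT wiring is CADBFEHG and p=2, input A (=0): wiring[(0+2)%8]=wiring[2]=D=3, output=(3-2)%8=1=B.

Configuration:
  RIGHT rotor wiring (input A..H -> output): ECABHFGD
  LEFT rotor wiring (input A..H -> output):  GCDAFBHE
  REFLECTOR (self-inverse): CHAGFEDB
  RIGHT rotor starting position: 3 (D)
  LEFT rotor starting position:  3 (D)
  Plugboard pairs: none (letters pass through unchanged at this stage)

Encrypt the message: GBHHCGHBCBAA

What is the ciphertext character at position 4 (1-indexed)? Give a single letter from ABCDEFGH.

Char 1 ('G'): step: R->4, L=3; G->plug->G->R->E->L->B->refl->H->L'->G->R'->F->plug->F
Char 2 ('B'): step: R->5, L=3; B->plug->B->R->B->L->C->refl->A->L'->H->R'->D->plug->D
Char 3 ('H'): step: R->6, L=3; H->plug->H->R->H->L->A->refl->C->L'->B->R'->G->plug->G
Char 4 ('H'): step: R->7, L=3; H->plug->H->R->H->L->A->refl->C->L'->B->R'->D->plug->D

D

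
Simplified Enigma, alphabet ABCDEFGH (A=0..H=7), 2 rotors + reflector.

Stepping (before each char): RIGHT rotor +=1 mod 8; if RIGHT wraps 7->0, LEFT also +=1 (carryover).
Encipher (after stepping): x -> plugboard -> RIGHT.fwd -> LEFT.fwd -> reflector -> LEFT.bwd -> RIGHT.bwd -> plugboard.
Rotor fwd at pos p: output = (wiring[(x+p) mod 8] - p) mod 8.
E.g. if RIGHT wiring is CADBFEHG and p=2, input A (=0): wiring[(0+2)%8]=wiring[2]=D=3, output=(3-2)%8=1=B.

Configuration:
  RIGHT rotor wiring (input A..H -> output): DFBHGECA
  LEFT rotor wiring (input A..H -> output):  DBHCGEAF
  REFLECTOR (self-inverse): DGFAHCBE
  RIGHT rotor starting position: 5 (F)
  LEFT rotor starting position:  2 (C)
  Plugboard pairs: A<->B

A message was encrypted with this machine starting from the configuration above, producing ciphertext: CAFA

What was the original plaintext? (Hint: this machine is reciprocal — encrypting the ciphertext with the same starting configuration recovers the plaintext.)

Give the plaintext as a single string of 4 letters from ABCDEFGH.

Answer: FCBG

Derivation:
Char 1 ('C'): step: R->6, L=2; C->plug->C->R->F->L->D->refl->A->L'->B->R'->F->plug->F
Char 2 ('A'): step: R->7, L=2; A->plug->B->R->E->L->G->refl->B->L'->G->R'->C->plug->C
Char 3 ('F'): step: R->0, L->3 (L advanced); F->plug->F->R->E->L->C->refl->F->L'->D->R'->A->plug->B
Char 4 ('A'): step: R->1, L=3; A->plug->B->R->A->L->H->refl->E->L'->H->R'->G->plug->G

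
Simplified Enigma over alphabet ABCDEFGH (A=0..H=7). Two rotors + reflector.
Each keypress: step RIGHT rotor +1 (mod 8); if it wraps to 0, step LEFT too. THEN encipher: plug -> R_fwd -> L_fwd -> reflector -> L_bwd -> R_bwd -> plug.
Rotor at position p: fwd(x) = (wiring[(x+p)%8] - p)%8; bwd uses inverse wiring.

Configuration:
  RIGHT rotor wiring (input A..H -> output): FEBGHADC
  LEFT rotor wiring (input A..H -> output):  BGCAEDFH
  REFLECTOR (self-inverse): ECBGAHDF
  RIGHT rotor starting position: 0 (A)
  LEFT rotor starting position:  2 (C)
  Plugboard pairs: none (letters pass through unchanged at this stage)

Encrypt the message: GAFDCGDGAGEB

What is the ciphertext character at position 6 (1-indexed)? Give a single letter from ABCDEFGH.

Char 1 ('G'): step: R->1, L=2; G->plug->G->R->B->L->G->refl->D->L'->E->R'->H->plug->H
Char 2 ('A'): step: R->2, L=2; A->plug->A->R->H->L->E->refl->A->L'->A->R'->F->plug->F
Char 3 ('F'): step: R->3, L=2; F->plug->F->R->C->L->C->refl->B->L'->D->R'->A->plug->A
Char 4 ('D'): step: R->4, L=2; D->plug->D->R->G->L->H->refl->F->L'->F->R'->G->plug->G
Char 5 ('C'): step: R->5, L=2; C->plug->C->R->F->L->F->refl->H->L'->G->R'->B->plug->B
Char 6 ('G'): step: R->6, L=2; G->plug->G->R->B->L->G->refl->D->L'->E->R'->B->plug->B

B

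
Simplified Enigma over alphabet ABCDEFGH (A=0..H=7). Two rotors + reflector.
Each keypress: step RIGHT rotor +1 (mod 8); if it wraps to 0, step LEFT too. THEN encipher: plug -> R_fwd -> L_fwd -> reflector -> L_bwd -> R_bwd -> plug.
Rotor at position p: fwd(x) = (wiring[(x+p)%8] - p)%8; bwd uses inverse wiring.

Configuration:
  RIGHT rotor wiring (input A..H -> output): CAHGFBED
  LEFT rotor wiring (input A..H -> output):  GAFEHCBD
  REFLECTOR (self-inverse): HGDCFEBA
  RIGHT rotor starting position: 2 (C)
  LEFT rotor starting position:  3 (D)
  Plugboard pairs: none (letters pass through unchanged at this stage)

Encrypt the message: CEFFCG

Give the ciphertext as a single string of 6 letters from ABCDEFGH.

Answer: DAAHFB

Derivation:
Char 1 ('C'): step: R->3, L=3; C->plug->C->R->G->L->F->refl->E->L'->B->R'->D->plug->D
Char 2 ('E'): step: R->4, L=3; E->plug->E->R->G->L->F->refl->E->L'->B->R'->A->plug->A
Char 3 ('F'): step: R->5, L=3; F->plug->F->R->C->L->H->refl->A->L'->E->R'->A->plug->A
Char 4 ('F'): step: R->6, L=3; F->plug->F->R->A->L->B->refl->G->L'->D->R'->H->plug->H
Char 5 ('C'): step: R->7, L=3; C->plug->C->R->B->L->E->refl->F->L'->G->R'->F->plug->F
Char 6 ('G'): step: R->0, L->4 (L advanced); G->plug->G->R->E->L->C->refl->D->L'->A->R'->B->plug->B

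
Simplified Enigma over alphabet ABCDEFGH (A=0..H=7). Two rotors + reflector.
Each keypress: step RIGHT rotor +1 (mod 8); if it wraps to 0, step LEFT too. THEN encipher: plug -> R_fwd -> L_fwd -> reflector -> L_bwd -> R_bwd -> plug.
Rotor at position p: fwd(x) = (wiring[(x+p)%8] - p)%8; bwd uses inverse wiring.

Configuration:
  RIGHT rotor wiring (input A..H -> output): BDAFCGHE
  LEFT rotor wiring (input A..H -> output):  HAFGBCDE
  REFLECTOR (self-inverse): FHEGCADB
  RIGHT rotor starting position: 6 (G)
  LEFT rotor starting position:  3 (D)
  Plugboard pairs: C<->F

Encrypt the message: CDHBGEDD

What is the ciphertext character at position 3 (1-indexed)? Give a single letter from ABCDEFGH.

Char 1 ('C'): step: R->7, L=3; C->plug->F->R->D->L->A->refl->F->L'->G->R'->E->plug->E
Char 2 ('D'): step: R->0, L->4 (L advanced); D->plug->D->R->F->L->E->refl->C->L'->H->R'->G->plug->G
Char 3 ('H'): step: R->1, L=4; H->plug->H->R->A->L->F->refl->A->L'->D->R'->G->plug->G

G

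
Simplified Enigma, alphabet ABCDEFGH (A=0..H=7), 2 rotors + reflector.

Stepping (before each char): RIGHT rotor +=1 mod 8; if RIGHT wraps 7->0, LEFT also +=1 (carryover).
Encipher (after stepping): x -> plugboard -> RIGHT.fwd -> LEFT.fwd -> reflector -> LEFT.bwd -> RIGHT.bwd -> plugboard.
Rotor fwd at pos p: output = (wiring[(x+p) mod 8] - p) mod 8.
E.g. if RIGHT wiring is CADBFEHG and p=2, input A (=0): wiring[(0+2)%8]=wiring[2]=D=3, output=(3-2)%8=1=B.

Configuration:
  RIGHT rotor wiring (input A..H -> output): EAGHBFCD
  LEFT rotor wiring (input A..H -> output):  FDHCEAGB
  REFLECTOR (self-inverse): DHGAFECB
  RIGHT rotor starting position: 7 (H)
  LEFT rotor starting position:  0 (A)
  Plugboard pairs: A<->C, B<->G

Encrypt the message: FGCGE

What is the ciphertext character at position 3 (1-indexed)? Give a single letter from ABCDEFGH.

Char 1 ('F'): step: R->0, L->1 (L advanced); F->plug->F->R->F->L->F->refl->E->L'->H->R'->D->plug->D
Char 2 ('G'): step: R->1, L=1; G->plug->B->R->F->L->F->refl->E->L'->H->R'->A->plug->C
Char 3 ('C'): step: R->2, L=1; C->plug->A->R->E->L->H->refl->B->L'->C->R'->G->plug->B

B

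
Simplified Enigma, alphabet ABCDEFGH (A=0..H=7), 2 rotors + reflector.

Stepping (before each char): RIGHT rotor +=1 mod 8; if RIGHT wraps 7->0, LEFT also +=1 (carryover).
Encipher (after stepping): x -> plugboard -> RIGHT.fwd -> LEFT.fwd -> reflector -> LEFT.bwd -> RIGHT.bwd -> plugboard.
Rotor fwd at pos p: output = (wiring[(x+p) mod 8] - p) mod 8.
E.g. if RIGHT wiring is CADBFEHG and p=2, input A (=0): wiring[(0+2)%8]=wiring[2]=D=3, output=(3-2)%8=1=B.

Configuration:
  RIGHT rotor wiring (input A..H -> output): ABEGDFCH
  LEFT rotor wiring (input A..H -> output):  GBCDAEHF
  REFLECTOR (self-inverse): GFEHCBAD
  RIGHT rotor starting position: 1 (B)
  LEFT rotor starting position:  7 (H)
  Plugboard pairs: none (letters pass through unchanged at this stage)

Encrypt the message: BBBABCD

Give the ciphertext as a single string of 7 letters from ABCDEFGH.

Answer: ADDFDFE

Derivation:
Char 1 ('B'): step: R->2, L=7; B->plug->B->R->E->L->E->refl->C->L'->C->R'->A->plug->A
Char 2 ('B'): step: R->3, L=7; B->plug->B->R->A->L->G->refl->A->L'->H->R'->D->plug->D
Char 3 ('B'): step: R->4, L=7; B->plug->B->R->B->L->H->refl->D->L'->D->R'->D->plug->D
Char 4 ('A'): step: R->5, L=7; A->plug->A->R->A->L->G->refl->A->L'->H->R'->F->plug->F
Char 5 ('B'): step: R->6, L=7; B->plug->B->R->B->L->H->refl->D->L'->D->R'->D->plug->D
Char 6 ('C'): step: R->7, L=7; C->plug->C->R->C->L->C->refl->E->L'->E->R'->F->plug->F
Char 7 ('D'): step: R->0, L->0 (L advanced); D->plug->D->R->G->L->H->refl->D->L'->D->R'->E->plug->E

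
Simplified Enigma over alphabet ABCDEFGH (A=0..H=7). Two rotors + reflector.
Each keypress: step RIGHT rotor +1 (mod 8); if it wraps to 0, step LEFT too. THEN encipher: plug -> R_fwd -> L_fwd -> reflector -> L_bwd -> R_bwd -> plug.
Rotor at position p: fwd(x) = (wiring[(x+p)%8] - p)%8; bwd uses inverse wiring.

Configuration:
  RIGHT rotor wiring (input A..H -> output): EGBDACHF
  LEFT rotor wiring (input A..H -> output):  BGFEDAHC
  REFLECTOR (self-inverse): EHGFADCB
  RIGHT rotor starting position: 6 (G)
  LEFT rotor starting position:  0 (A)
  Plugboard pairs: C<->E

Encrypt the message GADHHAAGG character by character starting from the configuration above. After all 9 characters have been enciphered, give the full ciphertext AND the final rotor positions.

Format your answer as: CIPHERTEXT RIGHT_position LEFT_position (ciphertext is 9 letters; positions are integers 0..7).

Char 1 ('G'): step: R->7, L=0; G->plug->G->R->D->L->E->refl->A->L'->F->R'->B->plug->B
Char 2 ('A'): step: R->0, L->1 (L advanced); A->plug->A->R->E->L->H->refl->B->L'->G->R'->B->plug->B
Char 3 ('D'): step: R->1, L=1; D->plug->D->R->H->L->A->refl->E->L'->B->R'->E->plug->C
Char 4 ('H'): step: R->2, L=1; H->plug->H->R->E->L->H->refl->B->L'->G->R'->C->plug->E
Char 5 ('H'): step: R->3, L=1; H->plug->H->R->G->L->B->refl->H->L'->E->R'->D->plug->D
Char 6 ('A'): step: R->4, L=1; A->plug->A->R->E->L->H->refl->B->L'->G->R'->B->plug->B
Char 7 ('A'): step: R->5, L=1; A->plug->A->R->F->L->G->refl->C->L'->D->R'->H->plug->H
Char 8 ('G'): step: R->6, L=1; G->plug->G->R->C->L->D->refl->F->L'->A->R'->D->plug->D
Char 9 ('G'): step: R->7, L=1; G->plug->G->R->D->L->C->refl->G->L'->F->R'->B->plug->B
Final: ciphertext=BBCEDBHDB, RIGHT=7, LEFT=1

Answer: BBCEDBHDB 7 1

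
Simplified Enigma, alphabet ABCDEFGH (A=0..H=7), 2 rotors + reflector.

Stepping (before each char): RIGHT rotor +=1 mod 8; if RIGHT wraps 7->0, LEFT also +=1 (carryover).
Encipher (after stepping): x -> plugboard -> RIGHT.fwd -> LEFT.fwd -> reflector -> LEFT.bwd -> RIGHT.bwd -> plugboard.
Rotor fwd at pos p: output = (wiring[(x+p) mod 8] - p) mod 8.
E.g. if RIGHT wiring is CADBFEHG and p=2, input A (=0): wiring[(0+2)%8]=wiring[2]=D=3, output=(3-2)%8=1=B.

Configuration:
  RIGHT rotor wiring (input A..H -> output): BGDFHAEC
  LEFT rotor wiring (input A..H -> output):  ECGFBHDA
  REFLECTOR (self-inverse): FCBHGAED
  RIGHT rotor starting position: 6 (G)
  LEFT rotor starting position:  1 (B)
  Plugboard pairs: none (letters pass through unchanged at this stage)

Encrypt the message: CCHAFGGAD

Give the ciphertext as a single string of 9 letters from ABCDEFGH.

Char 1 ('C'): step: R->7, L=1; C->plug->C->R->H->L->D->refl->H->L'->G->R'->E->plug->E
Char 2 ('C'): step: R->0, L->2 (L advanced); C->plug->C->R->D->L->F->refl->A->L'->H->R'->E->plug->E
Char 3 ('H'): step: R->1, L=2; H->plug->H->R->A->L->E->refl->G->L'->F->R'->A->plug->A
Char 4 ('A'): step: R->2, L=2; A->plug->A->R->B->L->D->refl->H->L'->C->R'->E->plug->E
Char 5 ('F'): step: R->3, L=2; F->plug->F->R->G->L->C->refl->B->L'->E->R'->B->plug->B
Char 6 ('G'): step: R->4, L=2; G->plug->G->R->H->L->A->refl->F->L'->D->R'->A->plug->A
Char 7 ('G'): step: R->5, L=2; G->plug->G->R->A->L->E->refl->G->L'->F->R'->C->plug->C
Char 8 ('A'): step: R->6, L=2; A->plug->A->R->G->L->C->refl->B->L'->E->R'->B->plug->B
Char 9 ('D'): step: R->7, L=2; D->plug->D->R->E->L->B->refl->C->L'->G->R'->E->plug->E

Answer: EEAEBACBE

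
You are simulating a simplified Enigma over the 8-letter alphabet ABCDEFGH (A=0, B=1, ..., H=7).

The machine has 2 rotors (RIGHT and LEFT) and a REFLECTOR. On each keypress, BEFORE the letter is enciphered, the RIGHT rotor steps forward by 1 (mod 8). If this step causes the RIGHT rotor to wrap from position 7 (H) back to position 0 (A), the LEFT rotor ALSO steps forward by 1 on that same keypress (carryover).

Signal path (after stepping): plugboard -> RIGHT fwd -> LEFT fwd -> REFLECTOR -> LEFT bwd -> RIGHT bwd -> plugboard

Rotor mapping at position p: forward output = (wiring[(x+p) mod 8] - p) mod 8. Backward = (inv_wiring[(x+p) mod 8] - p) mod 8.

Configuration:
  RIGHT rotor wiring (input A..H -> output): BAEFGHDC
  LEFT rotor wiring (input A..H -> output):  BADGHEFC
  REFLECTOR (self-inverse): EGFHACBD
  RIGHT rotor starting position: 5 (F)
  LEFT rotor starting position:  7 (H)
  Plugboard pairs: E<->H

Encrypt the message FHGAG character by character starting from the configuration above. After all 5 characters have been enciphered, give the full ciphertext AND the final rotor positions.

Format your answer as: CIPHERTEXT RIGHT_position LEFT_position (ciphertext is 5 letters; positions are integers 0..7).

Char 1 ('F'): step: R->6, L=7; F->plug->F->R->H->L->G->refl->B->L'->C->R'->D->plug->D
Char 2 ('H'): step: R->7, L=7; H->plug->E->R->G->L->F->refl->C->L'->B->R'->C->plug->C
Char 3 ('G'): step: R->0, L->0 (L advanced); G->plug->G->R->D->L->G->refl->B->L'->A->R'->B->plug->B
Char 4 ('A'): step: R->1, L=0; A->plug->A->R->H->L->C->refl->F->L'->G->R'->E->plug->H
Char 5 ('G'): step: R->2, L=0; G->plug->G->R->H->L->C->refl->F->L'->G->R'->H->plug->E
Final: ciphertext=DCBHE, RIGHT=2, LEFT=0

Answer: DCBHE 2 0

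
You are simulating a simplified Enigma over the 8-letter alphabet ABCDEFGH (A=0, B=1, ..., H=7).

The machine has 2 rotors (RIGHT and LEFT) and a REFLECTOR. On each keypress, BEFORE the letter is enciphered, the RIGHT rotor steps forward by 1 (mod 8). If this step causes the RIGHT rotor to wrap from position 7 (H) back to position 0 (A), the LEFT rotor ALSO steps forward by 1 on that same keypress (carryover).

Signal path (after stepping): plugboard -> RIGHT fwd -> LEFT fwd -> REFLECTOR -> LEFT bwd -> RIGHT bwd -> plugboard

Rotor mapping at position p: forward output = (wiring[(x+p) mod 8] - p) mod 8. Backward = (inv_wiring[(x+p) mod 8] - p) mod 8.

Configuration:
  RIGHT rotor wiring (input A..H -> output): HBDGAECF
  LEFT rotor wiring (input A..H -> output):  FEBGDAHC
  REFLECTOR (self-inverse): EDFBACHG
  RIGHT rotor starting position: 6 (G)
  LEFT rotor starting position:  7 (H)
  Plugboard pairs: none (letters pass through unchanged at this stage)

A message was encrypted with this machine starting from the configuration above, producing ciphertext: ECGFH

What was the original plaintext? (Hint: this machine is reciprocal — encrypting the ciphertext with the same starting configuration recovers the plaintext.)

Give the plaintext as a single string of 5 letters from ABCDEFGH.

Char 1 ('E'): step: R->7, L=7; E->plug->E->R->H->L->A->refl->E->L'->F->R'->G->plug->G
Char 2 ('C'): step: R->0, L->0 (L advanced); C->plug->C->R->D->L->G->refl->H->L'->G->R'->D->plug->D
Char 3 ('G'): step: R->1, L=0; G->plug->G->R->E->L->D->refl->B->L'->C->R'->B->plug->B
Char 4 ('F'): step: R->2, L=0; F->plug->F->R->D->L->G->refl->H->L'->G->R'->C->plug->C
Char 5 ('H'): step: R->3, L=0; H->plug->H->R->A->L->F->refl->C->L'->H->R'->D->plug->D

Answer: GDBCD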